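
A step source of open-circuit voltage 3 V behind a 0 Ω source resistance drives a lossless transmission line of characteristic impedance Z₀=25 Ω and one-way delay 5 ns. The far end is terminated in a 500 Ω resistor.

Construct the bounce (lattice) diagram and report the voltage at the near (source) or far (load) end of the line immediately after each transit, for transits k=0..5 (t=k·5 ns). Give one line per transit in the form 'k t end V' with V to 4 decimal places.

0 0 source 3.0000
1 5 load 5.7143
2 10 source 3.0000
3 15 load 0.5442
4 20 source 3.0000
5 25 load 5.2219

Γ_L=0.904762, Γ_S=-1.000000; launch V₁=3·25/25=3.000000
k=0 src: V=3.0000
k=1 load: inc=3.000000, refl=3.000000·0.904762=2.7143; V=0.000000+3.000000+2.714286=5.7143
k=2 src: inc=2.714286, refl=2.714286·-1.000000=-2.7143; V=3.000000+2.714286+-2.714286=3.0000
k=3 load: inc=-2.714286, refl=-2.714286·0.904762=-2.4558; V=5.714286+-2.714286+-2.455782=0.5442
k=4 src: inc=-2.455782, refl=-2.455782·-1.000000=2.4558; V=3.000000+-2.455782+2.455782=3.0000
k=5 load: inc=2.455782, refl=2.455782·0.904762=2.2219; V=0.544218+2.455782+2.221898=5.2219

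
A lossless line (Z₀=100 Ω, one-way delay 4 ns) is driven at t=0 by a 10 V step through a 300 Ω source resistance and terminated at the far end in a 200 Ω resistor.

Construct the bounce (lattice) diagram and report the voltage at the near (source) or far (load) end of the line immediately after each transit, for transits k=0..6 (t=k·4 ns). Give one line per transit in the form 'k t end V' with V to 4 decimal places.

Γ_L=0.333333, Γ_S=0.500000; launch V₁=10·100/400=2.500000
k=0 src: V=2.5000
k=1 load: inc=2.500000, refl=2.500000·0.333333=0.8333; V=0.000000+2.500000+0.833333=3.3333
k=2 src: inc=0.833333, refl=0.833333·0.500000=0.4167; V=2.500000+0.833333+0.416667=3.7500
k=3 load: inc=0.416667, refl=0.416667·0.333333=0.1389; V=3.333333+0.416667+0.138889=3.8889
k=4 src: inc=0.138889, refl=0.138889·0.500000=0.0694; V=3.750000+0.138889+0.069444=3.9583
k=5 load: inc=0.069444, refl=0.069444·0.333333=0.0231; V=3.888889+0.069444+0.023148=3.9815
k=6 src: inc=0.023148, refl=0.023148·0.500000=0.0116; V=3.958333+0.023148+0.011574=3.9931

0 0 source 2.5000
1 4 load 3.3333
2 8 source 3.7500
3 12 load 3.8889
4 16 source 3.9583
5 20 load 3.9815
6 24 source 3.9931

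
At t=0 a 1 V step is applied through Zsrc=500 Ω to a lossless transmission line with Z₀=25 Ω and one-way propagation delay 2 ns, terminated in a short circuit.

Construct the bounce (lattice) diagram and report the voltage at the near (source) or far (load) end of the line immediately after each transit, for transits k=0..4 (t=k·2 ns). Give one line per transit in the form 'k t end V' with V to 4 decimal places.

Γ_L=-1.000000, Γ_S=0.904762; launch V₁=1·25/525=0.047619
k=0 src: V=0.0476
k=1 load: inc=0.047619, refl=0.047619·-1.000000=-0.0476; V=0.000000+0.047619+-0.047619=0.0000
k=2 src: inc=-0.047619, refl=-0.047619·0.904762=-0.0431; V=0.047619+-0.047619+-0.043084=-0.0431
k=3 load: inc=-0.043084, refl=-0.043084·-1.000000=0.0431; V=0.000000+-0.043084+0.043084=0.0000
k=4 src: inc=0.043084, refl=0.043084·0.904762=0.0390; V=-0.043084+0.043084+0.038981=0.0390

0 0 source 0.0476
1 2 load 0.0000
2 4 source -0.0431
3 6 load 0.0000
4 8 source 0.0390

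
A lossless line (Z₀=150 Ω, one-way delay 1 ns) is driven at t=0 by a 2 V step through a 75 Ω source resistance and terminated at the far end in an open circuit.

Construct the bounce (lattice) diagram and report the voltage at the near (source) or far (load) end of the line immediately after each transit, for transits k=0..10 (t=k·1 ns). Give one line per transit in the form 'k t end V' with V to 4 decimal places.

0 0 source 1.3333
1 1 load 2.6667
2 2 source 2.2222
3 3 load 1.7778
4 4 source 1.9259
5 5 load 2.0741
6 6 source 2.0247
7 7 load 1.9753
8 8 source 1.9918
9 9 load 2.0082
10 10 source 2.0027

Γ_L=1.000000, Γ_S=-0.333333; launch V₁=2·150/225=1.333333
k=0 src: V=1.3333
k=1 load: inc=1.333333, refl=1.333333·1.000000=1.3333; V=0.000000+1.333333+1.333333=2.6667
k=2 src: inc=1.333333, refl=1.333333·-0.333333=-0.4444; V=1.333333+1.333333+-0.444444=2.2222
k=3 load: inc=-0.444444, refl=-0.444444·1.000000=-0.4444; V=2.666667+-0.444444+-0.444444=1.7778
k=4 src: inc=-0.444444, refl=-0.444444·-0.333333=0.1481; V=2.222222+-0.444444+0.148148=1.9259
k=5 load: inc=0.148148, refl=0.148148·1.000000=0.1481; V=1.777778+0.148148+0.148148=2.0741
k=6 src: inc=0.148148, refl=0.148148·-0.333333=-0.0494; V=1.925926+0.148148+-0.049383=2.0247
k=7 load: inc=-0.049383, refl=-0.049383·1.000000=-0.0494; V=2.074074+-0.049383+-0.049383=1.9753
k=8 src: inc=-0.049383, refl=-0.049383·-0.333333=0.0165; V=2.024691+-0.049383+0.016461=1.9918
k=9 load: inc=0.016461, refl=0.016461·1.000000=0.0165; V=1.975309+0.016461+0.016461=2.0082
k=10 src: inc=0.016461, refl=0.016461·-0.333333=-0.0055; V=1.991770+0.016461+-0.005487=2.0027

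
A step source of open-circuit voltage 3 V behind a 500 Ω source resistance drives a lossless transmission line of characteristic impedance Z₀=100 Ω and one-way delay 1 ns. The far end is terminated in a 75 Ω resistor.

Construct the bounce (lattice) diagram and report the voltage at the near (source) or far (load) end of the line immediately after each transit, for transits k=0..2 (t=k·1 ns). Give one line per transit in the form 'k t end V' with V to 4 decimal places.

Γ_L=-0.142857, Γ_S=0.666667; launch V₁=3·100/600=0.500000
k=0 src: V=0.5000
k=1 load: inc=0.500000, refl=0.500000·-0.142857=-0.0714; V=0.000000+0.500000+-0.071429=0.4286
k=2 src: inc=-0.071429, refl=-0.071429·0.666667=-0.0476; V=0.500000+-0.071429+-0.047619=0.3810

0 0 source 0.5000
1 1 load 0.4286
2 2 source 0.3810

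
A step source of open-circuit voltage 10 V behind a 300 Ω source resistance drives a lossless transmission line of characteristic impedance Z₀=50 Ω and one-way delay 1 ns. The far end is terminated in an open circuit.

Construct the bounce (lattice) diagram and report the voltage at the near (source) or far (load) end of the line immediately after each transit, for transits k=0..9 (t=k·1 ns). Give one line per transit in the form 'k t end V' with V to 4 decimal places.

Γ_L=1.000000, Γ_S=0.714286; launch V₁=10·50/350=1.428571
k=0 src: V=1.4286
k=1 load: inc=1.428571, refl=1.428571·1.000000=1.4286; V=0.000000+1.428571+1.428571=2.8571
k=2 src: inc=1.428571, refl=1.428571·0.714286=1.0204; V=1.428571+1.428571+1.020408=3.8776
k=3 load: inc=1.020408, refl=1.020408·1.000000=1.0204; V=2.857143+1.020408+1.020408=4.8980
k=4 src: inc=1.020408, refl=1.020408·0.714286=0.7289; V=3.877551+1.020408+0.728863=5.6268
k=5 load: inc=0.728863, refl=0.728863·1.000000=0.7289; V=4.897959+0.728863+0.728863=6.3557
k=6 src: inc=0.728863, refl=0.728863·0.714286=0.5206; V=5.626822+0.728863+0.520616=6.8763
k=7 load: inc=0.520616, refl=0.520616·1.000000=0.5206; V=6.355685+0.520616+0.520616=7.3969
k=8 src: inc=0.520616, refl=0.520616·0.714286=0.3719; V=6.876302+0.520616+0.371869=7.7688
k=9 load: inc=0.371869, refl=0.371869·1.000000=0.3719; V=7.396918+0.371869+0.371869=8.1407

0 0 source 1.4286
1 1 load 2.8571
2 2 source 3.8776
3 3 load 4.8980
4 4 source 5.6268
5 5 load 6.3557
6 6 source 6.8763
7 7 load 7.3969
8 8 source 7.7688
9 9 load 8.1407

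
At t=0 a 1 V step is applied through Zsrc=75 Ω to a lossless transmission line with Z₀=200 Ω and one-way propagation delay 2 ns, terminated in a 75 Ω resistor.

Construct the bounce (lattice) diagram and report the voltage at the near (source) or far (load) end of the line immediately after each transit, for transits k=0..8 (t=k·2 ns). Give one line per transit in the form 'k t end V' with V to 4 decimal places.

Γ_L=-0.454545, Γ_S=-0.454545; launch V₁=1·200/275=0.727273
k=0 src: V=0.7273
k=1 load: inc=0.727273, refl=0.727273·-0.454545=-0.3306; V=0.000000+0.727273+-0.330579=0.3967
k=2 src: inc=-0.330579, refl=-0.330579·-0.454545=0.1503; V=0.727273+-0.330579+0.150263=0.5470
k=3 load: inc=0.150263, refl=0.150263·-0.454545=-0.0683; V=0.396694+0.150263+-0.068301=0.4787
k=4 src: inc=-0.068301, refl=-0.068301·-0.454545=0.0310; V=0.546957+-0.068301+0.031046=0.5097
k=5 load: inc=0.031046, refl=0.031046·-0.454545=-0.0141; V=0.478656+0.031046+-0.014112=0.4956
k=6 src: inc=-0.014112, refl=-0.014112·-0.454545=0.0064; V=0.509702+-0.014112+0.006414=0.5020
k=7 load: inc=0.006414, refl=0.006414·-0.454545=-0.0029; V=0.495590+0.006414+-0.002916=0.4991
k=8 src: inc=-0.002916, refl=-0.002916·-0.454545=0.0013; V=0.502005+-0.002916+0.001325=0.5004

0 0 source 0.7273
1 2 load 0.3967
2 4 source 0.5470
3 6 load 0.4787
4 8 source 0.5097
5 10 load 0.4956
6 12 source 0.5020
7 14 load 0.4991
8 16 source 0.5004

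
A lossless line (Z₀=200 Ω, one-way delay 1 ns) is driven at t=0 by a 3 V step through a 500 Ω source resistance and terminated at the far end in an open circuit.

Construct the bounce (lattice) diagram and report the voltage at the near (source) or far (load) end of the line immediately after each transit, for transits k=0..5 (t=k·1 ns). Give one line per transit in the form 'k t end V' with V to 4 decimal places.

0 0 source 0.8571
1 1 load 1.7143
2 2 source 2.0816
3 3 load 2.4490
4 4 source 2.6064
5 5 load 2.7638

Γ_L=1.000000, Γ_S=0.428571; launch V₁=3·200/700=0.857143
k=0 src: V=0.8571
k=1 load: inc=0.857143, refl=0.857143·1.000000=0.8571; V=0.000000+0.857143+0.857143=1.7143
k=2 src: inc=0.857143, refl=0.857143·0.428571=0.3673; V=0.857143+0.857143+0.367347=2.0816
k=3 load: inc=0.367347, refl=0.367347·1.000000=0.3673; V=1.714286+0.367347+0.367347=2.4490
k=4 src: inc=0.367347, refl=0.367347·0.428571=0.1574; V=2.081633+0.367347+0.157434=2.6064
k=5 load: inc=0.157434, refl=0.157434·1.000000=0.1574; V=2.448980+0.157434+0.157434=2.7638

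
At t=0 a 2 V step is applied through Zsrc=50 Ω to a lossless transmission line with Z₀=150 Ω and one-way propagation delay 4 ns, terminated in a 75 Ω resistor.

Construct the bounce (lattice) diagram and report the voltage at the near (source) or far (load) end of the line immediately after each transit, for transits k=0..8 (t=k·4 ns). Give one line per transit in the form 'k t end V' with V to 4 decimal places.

Γ_L=-0.333333, Γ_S=-0.500000; launch V₁=2·150/200=1.500000
k=0 src: V=1.5000
k=1 load: inc=1.500000, refl=1.500000·-0.333333=-0.5000; V=0.000000+1.500000+-0.500000=1.0000
k=2 src: inc=-0.500000, refl=-0.500000·-0.500000=0.2500; V=1.500000+-0.500000+0.250000=1.2500
k=3 load: inc=0.250000, refl=0.250000·-0.333333=-0.0833; V=1.000000+0.250000+-0.083333=1.1667
k=4 src: inc=-0.083333, refl=-0.083333·-0.500000=0.0417; V=1.250000+-0.083333+0.041667=1.2083
k=5 load: inc=0.041667, refl=0.041667·-0.333333=-0.0139; V=1.166667+0.041667+-0.013889=1.1944
k=6 src: inc=-0.013889, refl=-0.013889·-0.500000=0.0069; V=1.208333+-0.013889+0.006944=1.2014
k=7 load: inc=0.006944, refl=0.006944·-0.333333=-0.0023; V=1.194444+0.006944+-0.002315=1.1991
k=8 src: inc=-0.002315, refl=-0.002315·-0.500000=0.0012; V=1.201389+-0.002315+0.001157=1.2002

0 0 source 1.5000
1 4 load 1.0000
2 8 source 1.2500
3 12 load 1.1667
4 16 source 1.2083
5 20 load 1.1944
6 24 source 1.2014
7 28 load 1.1991
8 32 source 1.2002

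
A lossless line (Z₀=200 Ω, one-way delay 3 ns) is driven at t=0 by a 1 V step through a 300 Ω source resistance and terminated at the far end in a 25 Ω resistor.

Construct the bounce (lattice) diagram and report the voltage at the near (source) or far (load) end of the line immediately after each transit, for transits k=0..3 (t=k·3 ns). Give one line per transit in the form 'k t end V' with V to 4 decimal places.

0 0 source 0.4000
1 3 load 0.0889
2 6 source 0.0267
3 9 load 0.0751

Γ_L=-0.777778, Γ_S=0.200000; launch V₁=1·200/500=0.400000
k=0 src: V=0.4000
k=1 load: inc=0.400000, refl=0.400000·-0.777778=-0.3111; V=0.000000+0.400000+-0.311111=0.0889
k=2 src: inc=-0.311111, refl=-0.311111·0.200000=-0.0622; V=0.400000+-0.311111+-0.062222=0.0267
k=3 load: inc=-0.062222, refl=-0.062222·-0.777778=0.0484; V=0.088889+-0.062222+0.048395=0.0751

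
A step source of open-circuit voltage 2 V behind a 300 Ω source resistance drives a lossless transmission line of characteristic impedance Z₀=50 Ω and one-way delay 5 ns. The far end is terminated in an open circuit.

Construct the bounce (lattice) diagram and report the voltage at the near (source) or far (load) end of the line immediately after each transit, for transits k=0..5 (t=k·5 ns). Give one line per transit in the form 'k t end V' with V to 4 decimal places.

Γ_L=1.000000, Γ_S=0.714286; launch V₁=2·50/350=0.285714
k=0 src: V=0.2857
k=1 load: inc=0.285714, refl=0.285714·1.000000=0.2857; V=0.000000+0.285714+0.285714=0.5714
k=2 src: inc=0.285714, refl=0.285714·0.714286=0.2041; V=0.285714+0.285714+0.204082=0.7755
k=3 load: inc=0.204082, refl=0.204082·1.000000=0.2041; V=0.571429+0.204082+0.204082=0.9796
k=4 src: inc=0.204082, refl=0.204082·0.714286=0.1458; V=0.775510+0.204082+0.145773=1.1254
k=5 load: inc=0.145773, refl=0.145773·1.000000=0.1458; V=0.979592+0.145773+0.145773=1.2711

0 0 source 0.2857
1 5 load 0.5714
2 10 source 0.7755
3 15 load 0.9796
4 20 source 1.1254
5 25 load 1.2711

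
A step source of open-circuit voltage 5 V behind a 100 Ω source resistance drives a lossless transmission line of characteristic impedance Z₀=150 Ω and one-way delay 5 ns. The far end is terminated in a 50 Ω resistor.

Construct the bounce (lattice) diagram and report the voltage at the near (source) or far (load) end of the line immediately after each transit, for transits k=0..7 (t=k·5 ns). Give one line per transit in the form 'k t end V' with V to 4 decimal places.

0 0 source 3.0000
1 5 load 1.5000
2 10 source 1.8000
3 15 load 1.6500
4 20 source 1.6800
5 25 load 1.6650
6 30 source 1.6680
7 35 load 1.6665

Γ_L=-0.500000, Γ_S=-0.200000; launch V₁=5·150/250=3.000000
k=0 src: V=3.0000
k=1 load: inc=3.000000, refl=3.000000·-0.500000=-1.5000; V=0.000000+3.000000+-1.500000=1.5000
k=2 src: inc=-1.500000, refl=-1.500000·-0.200000=0.3000; V=3.000000+-1.500000+0.300000=1.8000
k=3 load: inc=0.300000, refl=0.300000·-0.500000=-0.1500; V=1.500000+0.300000+-0.150000=1.6500
k=4 src: inc=-0.150000, refl=-0.150000·-0.200000=0.0300; V=1.800000+-0.150000+0.030000=1.6800
k=5 load: inc=0.030000, refl=0.030000·-0.500000=-0.0150; V=1.650000+0.030000+-0.015000=1.6650
k=6 src: inc=-0.015000, refl=-0.015000·-0.200000=0.0030; V=1.680000+-0.015000+0.003000=1.6680
k=7 load: inc=0.003000, refl=0.003000·-0.500000=-0.0015; V=1.665000+0.003000+-0.001500=1.6665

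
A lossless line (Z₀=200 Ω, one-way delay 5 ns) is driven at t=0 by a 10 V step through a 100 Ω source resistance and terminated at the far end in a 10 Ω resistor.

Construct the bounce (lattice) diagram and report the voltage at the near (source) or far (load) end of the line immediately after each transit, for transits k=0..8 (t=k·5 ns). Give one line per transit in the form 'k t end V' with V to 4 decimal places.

0 0 source 6.6667
1 5 load 0.6349
2 10 source 2.6455
3 15 load 0.8264
4 20 source 1.4328
5 25 load 0.8842
6 30 source 1.0670
7 35 load 0.9016
8 40 source 0.9567

Γ_L=-0.904762, Γ_S=-0.333333; launch V₁=10·200/300=6.666667
k=0 src: V=6.6667
k=1 load: inc=6.666667, refl=6.666667·-0.904762=-6.0317; V=0.000000+6.666667+-6.031746=0.6349
k=2 src: inc=-6.031746, refl=-6.031746·-0.333333=2.0106; V=6.666667+-6.031746+2.010582=2.6455
k=3 load: inc=2.010582, refl=2.010582·-0.904762=-1.8191; V=0.634921+2.010582+-1.819098=0.8264
k=4 src: inc=-1.819098, refl=-1.819098·-0.333333=0.6064; V=2.645503+-1.819098+0.606366=1.4328
k=5 load: inc=0.606366, refl=0.606366·-0.904762=-0.5486; V=0.826405+0.606366+-0.548617=0.8842
k=6 src: inc=-0.548617, refl=-0.548617·-0.333333=0.1829; V=1.432771+-0.548617+0.182872=1.0670
k=7 load: inc=0.182872, refl=0.182872·-0.904762=-0.1655; V=0.884154+0.182872+-0.165456=0.9016
k=8 src: inc=-0.165456, refl=-0.165456·-0.333333=0.0552; V=1.067026+-0.165456+0.055152=0.9567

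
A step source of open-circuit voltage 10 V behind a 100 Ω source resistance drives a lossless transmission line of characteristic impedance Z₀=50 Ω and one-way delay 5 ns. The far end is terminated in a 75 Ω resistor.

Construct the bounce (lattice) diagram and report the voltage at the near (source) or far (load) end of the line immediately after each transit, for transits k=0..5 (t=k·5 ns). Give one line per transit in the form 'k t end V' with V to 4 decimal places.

Γ_L=0.200000, Γ_S=0.333333; launch V₁=10·50/150=3.333333
k=0 src: V=3.3333
k=1 load: inc=3.333333, refl=3.333333·0.200000=0.6667; V=0.000000+3.333333+0.666667=4.0000
k=2 src: inc=0.666667, refl=0.666667·0.333333=0.2222; V=3.333333+0.666667+0.222222=4.2222
k=3 load: inc=0.222222, refl=0.222222·0.200000=0.0444; V=4.000000+0.222222+0.044444=4.2667
k=4 src: inc=0.044444, refl=0.044444·0.333333=0.0148; V=4.222222+0.044444+0.014815=4.2815
k=5 load: inc=0.014815, refl=0.014815·0.200000=0.0030; V=4.266667+0.014815+0.002963=4.2844

0 0 source 3.3333
1 5 load 4.0000
2 10 source 4.2222
3 15 load 4.2667
4 20 source 4.2815
5 25 load 4.2844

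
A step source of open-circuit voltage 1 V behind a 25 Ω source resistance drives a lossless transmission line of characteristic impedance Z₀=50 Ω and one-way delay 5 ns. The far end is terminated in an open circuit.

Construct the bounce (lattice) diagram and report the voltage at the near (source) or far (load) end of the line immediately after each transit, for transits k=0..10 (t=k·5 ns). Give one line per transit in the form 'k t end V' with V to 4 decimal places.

0 0 source 0.6667
1 5 load 1.3333
2 10 source 1.1111
3 15 load 0.8889
4 20 source 0.9630
5 25 load 1.0370
6 30 source 1.0123
7 35 load 0.9877
8 40 source 0.9959
9 45 load 1.0041
10 50 source 1.0014

Γ_L=1.000000, Γ_S=-0.333333; launch V₁=1·50/75=0.666667
k=0 src: V=0.6667
k=1 load: inc=0.666667, refl=0.666667·1.000000=0.6667; V=0.000000+0.666667+0.666667=1.3333
k=2 src: inc=0.666667, refl=0.666667·-0.333333=-0.2222; V=0.666667+0.666667+-0.222222=1.1111
k=3 load: inc=-0.222222, refl=-0.222222·1.000000=-0.2222; V=1.333333+-0.222222+-0.222222=0.8889
k=4 src: inc=-0.222222, refl=-0.222222·-0.333333=0.0741; V=1.111111+-0.222222+0.074074=0.9630
k=5 load: inc=0.074074, refl=0.074074·1.000000=0.0741; V=0.888889+0.074074+0.074074=1.0370
k=6 src: inc=0.074074, refl=0.074074·-0.333333=-0.0247; V=0.962963+0.074074+-0.024691=1.0123
k=7 load: inc=-0.024691, refl=-0.024691·1.000000=-0.0247; V=1.037037+-0.024691+-0.024691=0.9877
k=8 src: inc=-0.024691, refl=-0.024691·-0.333333=0.0082; V=1.012346+-0.024691+0.008230=0.9959
k=9 load: inc=0.008230, refl=0.008230·1.000000=0.0082; V=0.987654+0.008230+0.008230=1.0041
k=10 src: inc=0.008230, refl=0.008230·-0.333333=-0.0027; V=0.995885+0.008230+-0.002743=1.0014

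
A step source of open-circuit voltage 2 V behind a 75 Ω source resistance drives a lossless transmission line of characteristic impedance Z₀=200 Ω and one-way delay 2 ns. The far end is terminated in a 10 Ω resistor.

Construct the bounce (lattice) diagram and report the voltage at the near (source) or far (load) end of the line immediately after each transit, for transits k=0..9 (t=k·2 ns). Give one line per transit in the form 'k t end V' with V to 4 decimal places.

0 0 source 1.4545
1 2 load 0.1385
2 4 source 0.7367
3 6 load 0.1955
4 8 source 0.4415
5 10 load 0.2189
6 12 source 0.3201
7 14 load 0.2286
8 16 source 0.2702
9 18 load 0.2325

Γ_L=-0.904762, Γ_S=-0.454545; launch V₁=2·200/275=1.454545
k=0 src: V=1.4545
k=1 load: inc=1.454545, refl=1.454545·-0.904762=-1.3160; V=0.000000+1.454545+-1.316017=0.1385
k=2 src: inc=-1.316017, refl=-1.316017·-0.454545=0.5982; V=1.454545+-1.316017+0.598190=0.7367
k=3 load: inc=0.598190, refl=0.598190·-0.904762=-0.5412; V=0.138528+0.598190+-0.541219=0.1955
k=4 src: inc=-0.541219, refl=-0.541219·-0.454545=0.2460; V=0.736718+-0.541219+0.246009=0.4415
k=5 load: inc=0.246009, refl=0.246009·-0.904762=-0.2226; V=0.195499+0.246009+-0.222579=0.2189
k=6 src: inc=-0.222579, refl=-0.222579·-0.454545=0.1012; V=0.441507+-0.222579+0.101172=0.3201
k=7 load: inc=0.101172, refl=0.101172·-0.904762=-0.0915; V=0.218928+0.101172+-0.091537=0.2286
k=8 src: inc=-0.091537, refl=-0.091537·-0.454545=0.0416; V=0.320100+-0.091537+0.041608=0.2702
k=9 load: inc=0.041608, refl=0.041608·-0.904762=-0.0376; V=0.228563+0.041608+-0.037645=0.2325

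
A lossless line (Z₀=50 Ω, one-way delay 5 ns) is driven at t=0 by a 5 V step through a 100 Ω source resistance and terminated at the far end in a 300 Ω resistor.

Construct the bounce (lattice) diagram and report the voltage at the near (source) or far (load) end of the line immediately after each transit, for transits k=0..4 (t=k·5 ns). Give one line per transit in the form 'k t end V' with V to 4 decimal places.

0 0 source 1.6667
1 5 load 2.8571
2 10 source 3.2540
3 15 load 3.5374
4 20 source 3.6319

Γ_L=0.714286, Γ_S=0.333333; launch V₁=5·50/150=1.666667
k=0 src: V=1.6667
k=1 load: inc=1.666667, refl=1.666667·0.714286=1.1905; V=0.000000+1.666667+1.190476=2.8571
k=2 src: inc=1.190476, refl=1.190476·0.333333=0.3968; V=1.666667+1.190476+0.396825=3.2540
k=3 load: inc=0.396825, refl=0.396825·0.714286=0.2834; V=2.857143+0.396825+0.283447=3.5374
k=4 src: inc=0.283447, refl=0.283447·0.333333=0.0945; V=3.253968+0.283447+0.094482=3.6319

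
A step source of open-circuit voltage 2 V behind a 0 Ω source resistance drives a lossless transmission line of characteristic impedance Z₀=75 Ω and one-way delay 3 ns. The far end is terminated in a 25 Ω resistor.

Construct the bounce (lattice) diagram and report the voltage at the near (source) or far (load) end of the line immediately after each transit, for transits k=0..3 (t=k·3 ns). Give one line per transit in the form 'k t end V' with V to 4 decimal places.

0 0 source 2.0000
1 3 load 1.0000
2 6 source 2.0000
3 9 load 1.5000

Γ_L=-0.500000, Γ_S=-1.000000; launch V₁=2·75/75=2.000000
k=0 src: V=2.0000
k=1 load: inc=2.000000, refl=2.000000·-0.500000=-1.0000; V=0.000000+2.000000+-1.000000=1.0000
k=2 src: inc=-1.000000, refl=-1.000000·-1.000000=1.0000; V=2.000000+-1.000000+1.000000=2.0000
k=3 load: inc=1.000000, refl=1.000000·-0.500000=-0.5000; V=1.000000+1.000000+-0.500000=1.5000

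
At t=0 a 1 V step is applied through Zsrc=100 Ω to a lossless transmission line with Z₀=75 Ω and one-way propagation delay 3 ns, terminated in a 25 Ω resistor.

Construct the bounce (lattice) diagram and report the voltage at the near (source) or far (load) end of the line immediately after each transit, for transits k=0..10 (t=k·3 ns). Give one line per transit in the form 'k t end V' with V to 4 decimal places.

0 0 source 0.4286
1 3 load 0.2143
2 6 source 0.1837
3 9 load 0.1990
4 12 source 0.2012
5 15 load 0.2001
6 18 source 0.1999
7 21 load 0.2000
8 24 source 0.2000
9 27 load 0.2000
10 30 source 0.2000

Γ_L=-0.500000, Γ_S=0.142857; launch V₁=1·75/175=0.428571
k=0 src: V=0.4286
k=1 load: inc=0.428571, refl=0.428571·-0.500000=-0.2143; V=0.000000+0.428571+-0.214286=0.2143
k=2 src: inc=-0.214286, refl=-0.214286·0.142857=-0.0306; V=0.428571+-0.214286+-0.030612=0.1837
k=3 load: inc=-0.030612, refl=-0.030612·-0.500000=0.0153; V=0.214286+-0.030612+0.015306=0.1990
k=4 src: inc=0.015306, refl=0.015306·0.142857=0.0022; V=0.183673+0.015306+0.002187=0.2012
k=5 load: inc=0.002187, refl=0.002187·-0.500000=-0.0011; V=0.198980+0.002187+-0.001093=0.2001
k=6 src: inc=-0.001093, refl=-0.001093·0.142857=-0.0002; V=0.201166+-0.001093+-0.000156=0.1999
k=7 load: inc=-0.000156, refl=-0.000156·-0.500000=0.0001; V=0.200073+-0.000156+0.000078=0.2000
k=8 src: inc=0.000078, refl=0.000078·0.142857=0.0000; V=0.199917+0.000078+0.000011=0.2000
k=9 load: inc=0.000011, refl=0.000011·-0.500000=-0.0000; V=0.199995+0.000011+-0.000006=0.2000
k=10 src: inc=-0.000006, refl=-0.000006·0.142857=-0.0000; V=0.200006+-0.000006+-0.000001=0.2000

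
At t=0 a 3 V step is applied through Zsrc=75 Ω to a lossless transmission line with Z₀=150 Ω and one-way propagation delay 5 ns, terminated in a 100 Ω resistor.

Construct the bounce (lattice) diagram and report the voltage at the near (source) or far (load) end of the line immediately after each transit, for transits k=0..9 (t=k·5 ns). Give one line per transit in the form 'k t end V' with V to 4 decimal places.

Γ_L=-0.200000, Γ_S=-0.333333; launch V₁=3·150/225=2.000000
k=0 src: V=2.0000
k=1 load: inc=2.000000, refl=2.000000·-0.200000=-0.4000; V=0.000000+2.000000+-0.400000=1.6000
k=2 src: inc=-0.400000, refl=-0.400000·-0.333333=0.1333; V=2.000000+-0.400000+0.133333=1.7333
k=3 load: inc=0.133333, refl=0.133333·-0.200000=-0.0267; V=1.600000+0.133333+-0.026667=1.7067
k=4 src: inc=-0.026667, refl=-0.026667·-0.333333=0.0089; V=1.733333+-0.026667+0.008889=1.7156
k=5 load: inc=0.008889, refl=0.008889·-0.200000=-0.0018; V=1.706667+0.008889+-0.001778=1.7138
k=6 src: inc=-0.001778, refl=-0.001778·-0.333333=0.0006; V=1.715556+-0.001778+0.000593=1.7144
k=7 load: inc=0.000593, refl=0.000593·-0.200000=-0.0001; V=1.713778+0.000593+-0.000119=1.7143
k=8 src: inc=-0.000119, refl=-0.000119·-0.333333=0.0000; V=1.714370+-0.000119+0.000040=1.7143
k=9 load: inc=0.000040, refl=0.000040·-0.200000=-0.0000; V=1.714252+0.000040+-0.000008=1.7143

0 0 source 2.0000
1 5 load 1.6000
2 10 source 1.7333
3 15 load 1.7067
4 20 source 1.7156
5 25 load 1.7138
6 30 source 1.7144
7 35 load 1.7143
8 40 source 1.7143
9 45 load 1.7143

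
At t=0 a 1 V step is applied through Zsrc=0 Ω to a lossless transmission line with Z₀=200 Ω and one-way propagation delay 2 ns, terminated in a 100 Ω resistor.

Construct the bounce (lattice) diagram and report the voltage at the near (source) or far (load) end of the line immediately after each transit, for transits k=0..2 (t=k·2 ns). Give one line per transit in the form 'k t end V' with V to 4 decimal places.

Γ_L=-0.333333, Γ_S=-1.000000; launch V₁=1·200/200=1.000000
k=0 src: V=1.0000
k=1 load: inc=1.000000, refl=1.000000·-0.333333=-0.3333; V=0.000000+1.000000+-0.333333=0.6667
k=2 src: inc=-0.333333, refl=-0.333333·-1.000000=0.3333; V=1.000000+-0.333333+0.333333=1.0000

0 0 source 1.0000
1 2 load 0.6667
2 4 source 1.0000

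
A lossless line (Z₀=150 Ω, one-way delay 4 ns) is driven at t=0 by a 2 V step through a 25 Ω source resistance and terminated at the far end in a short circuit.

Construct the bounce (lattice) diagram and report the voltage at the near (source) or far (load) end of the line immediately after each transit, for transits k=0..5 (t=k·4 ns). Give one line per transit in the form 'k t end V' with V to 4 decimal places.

0 0 source 1.7143
1 4 load 0.0000
2 8 source 1.2245
3 12 load 0.0000
4 16 source 0.8746
5 20 load 0.0000

Γ_L=-1.000000, Γ_S=-0.714286; launch V₁=2·150/175=1.714286
k=0 src: V=1.7143
k=1 load: inc=1.714286, refl=1.714286·-1.000000=-1.7143; V=0.000000+1.714286+-1.714286=0.0000
k=2 src: inc=-1.714286, refl=-1.714286·-0.714286=1.2245; V=1.714286+-1.714286+1.224490=1.2245
k=3 load: inc=1.224490, refl=1.224490·-1.000000=-1.2245; V=0.000000+1.224490+-1.224490=0.0000
k=4 src: inc=-1.224490, refl=-1.224490·-0.714286=0.8746; V=1.224490+-1.224490+0.874636=0.8746
k=5 load: inc=0.874636, refl=0.874636·-1.000000=-0.8746; V=0.000000+0.874636+-0.874636=0.0000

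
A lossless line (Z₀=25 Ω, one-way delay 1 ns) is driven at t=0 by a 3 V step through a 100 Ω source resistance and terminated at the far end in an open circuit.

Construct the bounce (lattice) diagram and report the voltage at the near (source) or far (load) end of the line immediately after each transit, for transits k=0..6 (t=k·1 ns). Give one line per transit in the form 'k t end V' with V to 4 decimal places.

Γ_L=1.000000, Γ_S=0.600000; launch V₁=3·25/125=0.600000
k=0 src: V=0.6000
k=1 load: inc=0.600000, refl=0.600000·1.000000=0.6000; V=0.000000+0.600000+0.600000=1.2000
k=2 src: inc=0.600000, refl=0.600000·0.600000=0.3600; V=0.600000+0.600000+0.360000=1.5600
k=3 load: inc=0.360000, refl=0.360000·1.000000=0.3600; V=1.200000+0.360000+0.360000=1.9200
k=4 src: inc=0.360000, refl=0.360000·0.600000=0.2160; V=1.560000+0.360000+0.216000=2.1360
k=5 load: inc=0.216000, refl=0.216000·1.000000=0.2160; V=1.920000+0.216000+0.216000=2.3520
k=6 src: inc=0.216000, refl=0.216000·0.600000=0.1296; V=2.136000+0.216000+0.129600=2.4816

0 0 source 0.6000
1 1 load 1.2000
2 2 source 1.5600
3 3 load 1.9200
4 4 source 2.1360
5 5 load 2.3520
6 6 source 2.4816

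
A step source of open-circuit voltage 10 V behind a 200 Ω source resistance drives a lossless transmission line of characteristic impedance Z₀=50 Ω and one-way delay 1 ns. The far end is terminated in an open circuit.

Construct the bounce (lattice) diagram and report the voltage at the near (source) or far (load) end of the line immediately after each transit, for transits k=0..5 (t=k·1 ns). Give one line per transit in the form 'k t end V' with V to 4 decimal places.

0 0 source 2.0000
1 1 load 4.0000
2 2 source 5.2000
3 3 load 6.4000
4 4 source 7.1200
5 5 load 7.8400

Γ_L=1.000000, Γ_S=0.600000; launch V₁=10·50/250=2.000000
k=0 src: V=2.0000
k=1 load: inc=2.000000, refl=2.000000·1.000000=2.0000; V=0.000000+2.000000+2.000000=4.0000
k=2 src: inc=2.000000, refl=2.000000·0.600000=1.2000; V=2.000000+2.000000+1.200000=5.2000
k=3 load: inc=1.200000, refl=1.200000·1.000000=1.2000; V=4.000000+1.200000+1.200000=6.4000
k=4 src: inc=1.200000, refl=1.200000·0.600000=0.7200; V=5.200000+1.200000+0.720000=7.1200
k=5 load: inc=0.720000, refl=0.720000·1.000000=0.7200; V=6.400000+0.720000+0.720000=7.8400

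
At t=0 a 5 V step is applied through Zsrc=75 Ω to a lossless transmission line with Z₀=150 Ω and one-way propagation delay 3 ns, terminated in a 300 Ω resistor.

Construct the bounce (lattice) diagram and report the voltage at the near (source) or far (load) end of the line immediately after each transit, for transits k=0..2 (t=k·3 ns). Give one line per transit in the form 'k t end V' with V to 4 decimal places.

Γ_L=0.333333, Γ_S=-0.333333; launch V₁=5·150/225=3.333333
k=0 src: V=3.3333
k=1 load: inc=3.333333, refl=3.333333·0.333333=1.1111; V=0.000000+3.333333+1.111111=4.4444
k=2 src: inc=1.111111, refl=1.111111·-0.333333=-0.3704; V=3.333333+1.111111+-0.370370=4.0741

0 0 source 3.3333
1 3 load 4.4444
2 6 source 4.0741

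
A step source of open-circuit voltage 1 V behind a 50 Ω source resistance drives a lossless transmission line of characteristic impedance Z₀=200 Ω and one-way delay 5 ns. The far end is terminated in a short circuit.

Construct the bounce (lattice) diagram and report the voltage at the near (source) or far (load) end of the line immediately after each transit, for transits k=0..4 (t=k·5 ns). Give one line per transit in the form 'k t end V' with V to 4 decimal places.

Γ_L=-1.000000, Γ_S=-0.600000; launch V₁=1·200/250=0.800000
k=0 src: V=0.8000
k=1 load: inc=0.800000, refl=0.800000·-1.000000=-0.8000; V=0.000000+0.800000+-0.800000=0.0000
k=2 src: inc=-0.800000, refl=-0.800000·-0.600000=0.4800; V=0.800000+-0.800000+0.480000=0.4800
k=3 load: inc=0.480000, refl=0.480000·-1.000000=-0.4800; V=0.000000+0.480000+-0.480000=0.0000
k=4 src: inc=-0.480000, refl=-0.480000·-0.600000=0.2880; V=0.480000+-0.480000+0.288000=0.2880

0 0 source 0.8000
1 5 load 0.0000
2 10 source 0.4800
3 15 load 0.0000
4 20 source 0.2880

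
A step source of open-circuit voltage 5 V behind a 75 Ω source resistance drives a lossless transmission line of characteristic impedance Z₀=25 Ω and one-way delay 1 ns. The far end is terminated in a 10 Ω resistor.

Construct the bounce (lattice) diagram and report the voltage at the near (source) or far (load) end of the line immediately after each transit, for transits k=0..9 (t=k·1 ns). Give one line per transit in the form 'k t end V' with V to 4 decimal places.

Γ_L=-0.428571, Γ_S=0.500000; launch V₁=5·25/100=1.250000
k=0 src: V=1.2500
k=1 load: inc=1.250000, refl=1.250000·-0.428571=-0.5357; V=0.000000+1.250000+-0.535714=0.7143
k=2 src: inc=-0.535714, refl=-0.535714·0.500000=-0.2679; V=1.250000+-0.535714+-0.267857=0.4464
k=3 load: inc=-0.267857, refl=-0.267857·-0.428571=0.1148; V=0.714286+-0.267857+0.114796=0.5612
k=4 src: inc=0.114796, refl=0.114796·0.500000=0.0574; V=0.446429+0.114796+0.057398=0.6186
k=5 load: inc=0.057398, refl=0.057398·-0.428571=-0.0246; V=0.561224+0.057398+-0.024599=0.5940
k=6 src: inc=-0.024599, refl=-0.024599·0.500000=-0.0123; V=0.618622+-0.024599+-0.012300=0.5817
k=7 load: inc=-0.012300, refl=-0.012300·-0.428571=0.0053; V=0.594023+-0.012300+0.005271=0.5870
k=8 src: inc=0.005271, refl=0.005271·0.500000=0.0026; V=0.581724+0.005271+0.002636=0.5896
k=9 load: inc=0.002636, refl=0.002636·-0.428571=-0.0011; V=0.586995+0.002636+-0.001130=0.5885

0 0 source 1.2500
1 1 load 0.7143
2 2 source 0.4464
3 3 load 0.5612
4 4 source 0.6186
5 5 load 0.5940
6 6 source 0.5817
7 7 load 0.5870
8 8 source 0.5896
9 9 load 0.5885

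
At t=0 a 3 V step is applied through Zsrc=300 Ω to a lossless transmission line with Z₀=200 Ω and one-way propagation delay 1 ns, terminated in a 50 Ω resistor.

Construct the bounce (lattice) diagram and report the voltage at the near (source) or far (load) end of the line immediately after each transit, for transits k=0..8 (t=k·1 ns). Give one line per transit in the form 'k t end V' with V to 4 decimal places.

Γ_L=-0.600000, Γ_S=0.200000; launch V₁=3·200/500=1.200000
k=0 src: V=1.2000
k=1 load: inc=1.200000, refl=1.200000·-0.600000=-0.7200; V=0.000000+1.200000+-0.720000=0.4800
k=2 src: inc=-0.720000, refl=-0.720000·0.200000=-0.1440; V=1.200000+-0.720000+-0.144000=0.3360
k=3 load: inc=-0.144000, refl=-0.144000·-0.600000=0.0864; V=0.480000+-0.144000+0.086400=0.4224
k=4 src: inc=0.086400, refl=0.086400·0.200000=0.0173; V=0.336000+0.086400+0.017280=0.4397
k=5 load: inc=0.017280, refl=0.017280·-0.600000=-0.0104; V=0.422400+0.017280+-0.010368=0.4293
k=6 src: inc=-0.010368, refl=-0.010368·0.200000=-0.0021; V=0.439680+-0.010368+-0.002074=0.4272
k=7 load: inc=-0.002074, refl=-0.002074·-0.600000=0.0012; V=0.429312+-0.002074+0.001244=0.4285
k=8 src: inc=0.001244, refl=0.001244·0.200000=0.0002; V=0.427238+0.001244+0.000249=0.4287

0 0 source 1.2000
1 1 load 0.4800
2 2 source 0.3360
3 3 load 0.4224
4 4 source 0.4397
5 5 load 0.4293
6 6 source 0.4272
7 7 load 0.4285
8 8 source 0.4287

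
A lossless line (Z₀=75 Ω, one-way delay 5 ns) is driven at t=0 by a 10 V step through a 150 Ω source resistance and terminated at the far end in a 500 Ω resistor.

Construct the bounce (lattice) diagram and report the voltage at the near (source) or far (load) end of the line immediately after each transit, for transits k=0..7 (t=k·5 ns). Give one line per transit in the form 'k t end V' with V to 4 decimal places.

0 0 source 3.3333
1 5 load 5.7971
2 10 source 6.6184
3 15 load 7.2254
4 20 source 7.4277
5 25 load 7.5773
6 30 source 7.6271
7 35 load 7.6640

Γ_L=0.739130, Γ_S=0.333333; launch V₁=10·75/225=3.333333
k=0 src: V=3.3333
k=1 load: inc=3.333333, refl=3.333333·0.739130=2.4638; V=0.000000+3.333333+2.463768=5.7971
k=2 src: inc=2.463768, refl=2.463768·0.333333=0.8213; V=3.333333+2.463768+0.821256=6.6184
k=3 load: inc=0.821256, refl=0.821256·0.739130=0.6070; V=5.797101+0.821256+0.607015=7.2254
k=4 src: inc=0.607015, refl=0.607015·0.333333=0.2023; V=6.618357+0.607015+0.202338=7.4277
k=5 load: inc=0.202338, refl=0.202338·0.739130=0.1496; V=7.225373+0.202338+0.149555=7.5773
k=6 src: inc=0.149555, refl=0.149555·0.333333=0.0499; V=7.427711+0.149555+0.049852=7.6271
k=7 load: inc=0.049852, refl=0.049852·0.739130=0.0368; V=7.577266+0.049852+0.036847=7.6640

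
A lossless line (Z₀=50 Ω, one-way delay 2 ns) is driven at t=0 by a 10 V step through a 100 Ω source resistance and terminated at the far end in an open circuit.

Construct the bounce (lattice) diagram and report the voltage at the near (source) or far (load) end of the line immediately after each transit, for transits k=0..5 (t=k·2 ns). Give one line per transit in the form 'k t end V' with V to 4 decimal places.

0 0 source 3.3333
1 2 load 6.6667
2 4 source 7.7778
3 6 load 8.8889
4 8 source 9.2593
5 10 load 9.6296

Γ_L=1.000000, Γ_S=0.333333; launch V₁=10·50/150=3.333333
k=0 src: V=3.3333
k=1 load: inc=3.333333, refl=3.333333·1.000000=3.3333; V=0.000000+3.333333+3.333333=6.6667
k=2 src: inc=3.333333, refl=3.333333·0.333333=1.1111; V=3.333333+3.333333+1.111111=7.7778
k=3 load: inc=1.111111, refl=1.111111·1.000000=1.1111; V=6.666667+1.111111+1.111111=8.8889
k=4 src: inc=1.111111, refl=1.111111·0.333333=0.3704; V=7.777778+1.111111+0.370370=9.2593
k=5 load: inc=0.370370, refl=0.370370·1.000000=0.3704; V=8.888889+0.370370+0.370370=9.6296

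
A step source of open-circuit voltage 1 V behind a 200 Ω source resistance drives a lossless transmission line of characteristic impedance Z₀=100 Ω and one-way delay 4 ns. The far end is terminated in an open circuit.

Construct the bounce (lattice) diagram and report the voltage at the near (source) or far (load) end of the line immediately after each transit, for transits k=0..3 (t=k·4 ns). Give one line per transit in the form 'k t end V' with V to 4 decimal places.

Γ_L=1.000000, Γ_S=0.333333; launch V₁=1·100/300=0.333333
k=0 src: V=0.3333
k=1 load: inc=0.333333, refl=0.333333·1.000000=0.3333; V=0.000000+0.333333+0.333333=0.6667
k=2 src: inc=0.333333, refl=0.333333·0.333333=0.1111; V=0.333333+0.333333+0.111111=0.7778
k=3 load: inc=0.111111, refl=0.111111·1.000000=0.1111; V=0.666667+0.111111+0.111111=0.8889

0 0 source 0.3333
1 4 load 0.6667
2 8 source 0.7778
3 12 load 0.8889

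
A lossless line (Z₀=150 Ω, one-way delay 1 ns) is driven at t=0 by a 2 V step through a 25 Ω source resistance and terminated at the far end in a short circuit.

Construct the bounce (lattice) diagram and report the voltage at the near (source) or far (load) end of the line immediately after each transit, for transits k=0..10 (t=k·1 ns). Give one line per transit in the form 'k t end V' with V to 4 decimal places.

Γ_L=-1.000000, Γ_S=-0.714286; launch V₁=2·150/175=1.714286
k=0 src: V=1.7143
k=1 load: inc=1.714286, refl=1.714286·-1.000000=-1.7143; V=0.000000+1.714286+-1.714286=0.0000
k=2 src: inc=-1.714286, refl=-1.714286·-0.714286=1.2245; V=1.714286+-1.714286+1.224490=1.2245
k=3 load: inc=1.224490, refl=1.224490·-1.000000=-1.2245; V=0.000000+1.224490+-1.224490=0.0000
k=4 src: inc=-1.224490, refl=-1.224490·-0.714286=0.8746; V=1.224490+-1.224490+0.874636=0.8746
k=5 load: inc=0.874636, refl=0.874636·-1.000000=-0.8746; V=0.000000+0.874636+-0.874636=0.0000
k=6 src: inc=-0.874636, refl=-0.874636·-0.714286=0.6247; V=0.874636+-0.874636+0.624740=0.6247
k=7 load: inc=0.624740, refl=0.624740·-1.000000=-0.6247; V=0.000000+0.624740+-0.624740=0.0000
k=8 src: inc=-0.624740, refl=-0.624740·-0.714286=0.4462; V=0.624740+-0.624740+0.446243=0.4462
k=9 load: inc=0.446243, refl=0.446243·-1.000000=-0.4462; V=0.000000+0.446243+-0.446243=0.0000
k=10 src: inc=-0.446243, refl=-0.446243·-0.714286=0.3187; V=0.446243+-0.446243+0.318745=0.3187

0 0 source 1.7143
1 1 load 0.0000
2 2 source 1.2245
3 3 load 0.0000
4 4 source 0.8746
5 5 load 0.0000
6 6 source 0.6247
7 7 load 0.0000
8 8 source 0.4462
9 9 load 0.0000
10 10 source 0.3187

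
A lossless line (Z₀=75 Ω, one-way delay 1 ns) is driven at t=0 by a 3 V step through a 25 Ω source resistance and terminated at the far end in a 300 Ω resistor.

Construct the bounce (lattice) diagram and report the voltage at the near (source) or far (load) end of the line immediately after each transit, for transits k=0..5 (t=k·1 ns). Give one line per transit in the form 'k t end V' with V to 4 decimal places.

0 0 source 2.2500
1 1 load 3.6000
2 2 source 2.9250
3 3 load 2.5200
4 4 source 2.7225
5 5 load 2.8440

Γ_L=0.600000, Γ_S=-0.500000; launch V₁=3·75/100=2.250000
k=0 src: V=2.2500
k=1 load: inc=2.250000, refl=2.250000·0.600000=1.3500; V=0.000000+2.250000+1.350000=3.6000
k=2 src: inc=1.350000, refl=1.350000·-0.500000=-0.6750; V=2.250000+1.350000+-0.675000=2.9250
k=3 load: inc=-0.675000, refl=-0.675000·0.600000=-0.4050; V=3.600000+-0.675000+-0.405000=2.5200
k=4 src: inc=-0.405000, refl=-0.405000·-0.500000=0.2025; V=2.925000+-0.405000+0.202500=2.7225
k=5 load: inc=0.202500, refl=0.202500·0.600000=0.1215; V=2.520000+0.202500+0.121500=2.8440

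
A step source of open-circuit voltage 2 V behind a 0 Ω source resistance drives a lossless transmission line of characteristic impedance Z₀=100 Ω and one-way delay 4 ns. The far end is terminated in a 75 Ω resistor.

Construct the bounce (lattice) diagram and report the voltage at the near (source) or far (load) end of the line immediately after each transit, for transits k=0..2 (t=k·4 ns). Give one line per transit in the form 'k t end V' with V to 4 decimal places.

Γ_L=-0.142857, Γ_S=-1.000000; launch V₁=2·100/100=2.000000
k=0 src: V=2.0000
k=1 load: inc=2.000000, refl=2.000000·-0.142857=-0.2857; V=0.000000+2.000000+-0.285714=1.7143
k=2 src: inc=-0.285714, refl=-0.285714·-1.000000=0.2857; V=2.000000+-0.285714+0.285714=2.0000

0 0 source 2.0000
1 4 load 1.7143
2 8 source 2.0000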